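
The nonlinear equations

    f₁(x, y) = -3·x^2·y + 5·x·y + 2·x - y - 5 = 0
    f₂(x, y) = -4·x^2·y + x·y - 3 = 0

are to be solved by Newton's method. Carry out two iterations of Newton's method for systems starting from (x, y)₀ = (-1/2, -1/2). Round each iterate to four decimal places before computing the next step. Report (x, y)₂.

(-0.8006, -1.0183)

At (-1/2, -1/2): F = (-3.8750, -2.2500).
Jacobian J = [[-6·x·y + 5·y + 2, -3·x^2 + 5·x - 1], [-8·x·y + y, -4·x^2 + x]].
At the point, J = [[-2.0000, -4.2500], [-2.5000, -1.5000]] (det J = -7.6250).
Solving J·Δ = −F gives Δ = (-0.4918, -0.6803).
Then the next iterate is (x, y)₁ = (-0.9918, -1.1803).
Round to (-0.9918, -1.1803) and repeat: F = (3.532875, 2.814711), J = [[-10.925229, -8.910002], [-10.545272, -4.926469]].
Δ = (0.1912, 0.1620), so (x, y)₂ = (-0.8006, -1.0183).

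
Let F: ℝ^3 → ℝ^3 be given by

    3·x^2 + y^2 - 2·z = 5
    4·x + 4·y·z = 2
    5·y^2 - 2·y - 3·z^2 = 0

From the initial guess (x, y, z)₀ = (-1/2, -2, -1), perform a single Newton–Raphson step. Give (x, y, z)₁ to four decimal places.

At (-1/2, -2, -1): F = (1.7500, 4.0000, 21.0000).
Jacobian J = [[6·x, 2·y, -2], [4, 4·z, 4·y], [0, 10·y - 2, -6·z]].
At the point, J = [[-3.0000, -4.0000, -2.0000], [4.0000, -4.0000, -8.0000], [0.0000, -22.0000, 6.0000]] (det J = 872.0000).
Solving J·Δ = −F gives Δ = (-0.4885, 0.9014, -0.1950).
Then the next iterate is (x, y, z)₁ = (-0.9885, -1.0986, -1.1950).

(-0.9885, -1.0986, -1.1950)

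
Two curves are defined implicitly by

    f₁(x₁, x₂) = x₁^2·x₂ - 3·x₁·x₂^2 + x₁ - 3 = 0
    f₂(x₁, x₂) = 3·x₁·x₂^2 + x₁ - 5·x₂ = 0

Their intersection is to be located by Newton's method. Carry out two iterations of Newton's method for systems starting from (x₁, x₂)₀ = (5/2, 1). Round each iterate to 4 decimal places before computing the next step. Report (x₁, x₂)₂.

At (5/2, 1): F = (-1.7500, 5.0000).
Jacobian J = [[2·x₁·x₂ - 3·x₂^2 + 1, x₁^2 - 6·x₁·x₂], [3·x₂^2 + 1, 6·x₁·x₂ - 5]].
At the point, J = [[3.0000, -8.7500], [4.0000, 10.0000]] (det J = 65.0000).
Solving J·Δ = −F gives Δ = (-0.4038, -0.3385).
Then the next iterate is (x₁, x₂)₁ = (2.0962, 0.6615).
Round to (2.0962, 0.6615) and repeat: F = (-0.748913, 1.540480), J = [[2.460526, -3.925763], [2.312747, 3.319818]].
Δ = (-0.2065, -0.3202), so (x₁, x₂)₂ = (1.8897, 0.3413).

(1.8897, 0.3413)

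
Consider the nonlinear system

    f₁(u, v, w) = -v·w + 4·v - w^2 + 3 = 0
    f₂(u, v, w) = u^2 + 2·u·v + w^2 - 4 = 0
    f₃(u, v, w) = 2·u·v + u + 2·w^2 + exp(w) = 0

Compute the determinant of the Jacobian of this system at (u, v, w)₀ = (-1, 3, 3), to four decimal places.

-140.3421

J = [[0, -w + 4, -v - 2·w], [2·u + 2·v, 2·u, 2·w], [2·v + 1, 2·u, 4·w + exp(w)]].
At the point, J = [[0.0000, 1.0000, -9.0000], [4.0000, -2.0000, 6.0000], [7.0000, -2.0000, 32.085537]].
det J = -140.3421.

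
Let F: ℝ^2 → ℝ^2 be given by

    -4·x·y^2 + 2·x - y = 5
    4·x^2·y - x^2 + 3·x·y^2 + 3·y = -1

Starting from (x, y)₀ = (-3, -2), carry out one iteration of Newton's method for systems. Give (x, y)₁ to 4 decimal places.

(-1.6021, -1.6035)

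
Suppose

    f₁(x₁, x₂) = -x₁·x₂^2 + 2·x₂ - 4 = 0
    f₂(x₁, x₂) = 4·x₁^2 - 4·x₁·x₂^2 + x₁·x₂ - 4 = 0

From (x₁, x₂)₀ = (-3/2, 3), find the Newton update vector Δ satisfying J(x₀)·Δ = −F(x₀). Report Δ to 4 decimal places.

At (-3/2, 3): F = (15.5000, 54.5000).
Jacobian J = [[-x₂^2, -2·x₁·x₂ + 2], [8·x₁ - 4·x₂^2 + x₂, -8·x₁·x₂ + x₁]].
At the point, J = [[-9.0000, 11.0000], [-45.0000, 34.5000]] (det J = 184.5000).
Solving J·Δ = −F gives Δ = (0.3509, -1.1220).

(0.3509, -1.1220)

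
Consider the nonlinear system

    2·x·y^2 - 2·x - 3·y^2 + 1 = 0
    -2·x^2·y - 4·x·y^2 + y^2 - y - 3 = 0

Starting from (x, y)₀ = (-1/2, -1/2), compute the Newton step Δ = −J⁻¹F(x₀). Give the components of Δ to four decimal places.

At (-1/2, -1/2): F = (1.0000, -1.5000).
Jacobian J = [[2·y^2 - 2, 4·x·y - 6·y], [-4·x·y - 4·y^2, -2·x^2 - 8·x·y + 2·y - 1]].
At the point, J = [[-1.5000, 4.0000], [-2.0000, -4.5000]] (det J = 14.7500).
Solving J·Δ = −F gives Δ = (-0.1017, -0.2881).

(-0.1017, -0.2881)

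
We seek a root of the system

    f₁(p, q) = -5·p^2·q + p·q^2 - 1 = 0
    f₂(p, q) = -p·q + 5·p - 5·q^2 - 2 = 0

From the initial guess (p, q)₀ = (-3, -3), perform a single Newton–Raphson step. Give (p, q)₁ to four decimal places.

(-2.3431, -1.0077)

At (-3, -3): F = (107.0000, -71.0000).
Jacobian J = [[-10·p·q + q^2, -5·p^2 + 2·p·q], [-q + 5, -p - 10·q]].
At the point, J = [[-81.0000, -27.0000], [8.0000, 33.0000]] (det J = -2457.0000).
Solving J·Δ = −F gives Δ = (0.6569, 1.9923).
Then the next iterate is (p, q)₁ = (-2.3431, -1.0077).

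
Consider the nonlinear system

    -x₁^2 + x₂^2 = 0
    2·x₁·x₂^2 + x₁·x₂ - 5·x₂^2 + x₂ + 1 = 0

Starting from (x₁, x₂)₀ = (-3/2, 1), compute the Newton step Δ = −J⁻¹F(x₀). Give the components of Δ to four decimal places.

(0.6419, -0.3378)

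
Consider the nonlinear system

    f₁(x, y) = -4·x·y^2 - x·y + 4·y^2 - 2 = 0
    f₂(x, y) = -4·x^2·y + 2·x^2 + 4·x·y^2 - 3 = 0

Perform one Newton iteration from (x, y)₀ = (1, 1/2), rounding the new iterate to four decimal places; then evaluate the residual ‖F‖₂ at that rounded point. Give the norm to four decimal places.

At (1, 1/2): F = (-2.5000, -2.0000).
Jacobian J = [[-4·y^2 - y, -8·x·y - x + 8·y], [-8·x·y + 4·x + 4·y^2, -4·x^2 + 8·x·y]].
At the point, J = [[-1.5000, -1.0000], [1.0000, 0.0000]] (det J = 1.0000).
Solving J·Δ = −F gives Δ = (2.0000, -5.5000).
Then the next iterate is (x, y)₁ = (3.0000, -5.0000).
Re-evaluating at (3.0000, -5.0000): F = (-187.0000, 495.0000), so ‖F‖₂ = 529.1446.

529.1446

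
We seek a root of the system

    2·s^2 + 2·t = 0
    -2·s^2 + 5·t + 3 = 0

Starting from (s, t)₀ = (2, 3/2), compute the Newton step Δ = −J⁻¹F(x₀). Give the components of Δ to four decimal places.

At (2, 3/2): F = (11.0000, 2.5000).
Jacobian J = [[4·s, 2], [-4·s, 5]].
At the point, J = [[8.0000, 2.0000], [-8.0000, 5.0000]] (det J = 56.0000).
Solving J·Δ = −F gives Δ = (-0.8929, -1.9286).

(-0.8929, -1.9286)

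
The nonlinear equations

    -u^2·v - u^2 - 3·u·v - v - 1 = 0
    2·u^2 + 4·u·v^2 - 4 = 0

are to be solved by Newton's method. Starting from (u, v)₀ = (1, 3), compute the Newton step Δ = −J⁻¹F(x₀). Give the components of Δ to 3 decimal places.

At (1, 3): F = (-17.000, 34.000).
Jacobian J = [[-2·u·v - 2·u - 3·v, -u^2 - 3·u - 1], [4·u + 4·v^2, 8·u·v]].
At the point, J = [[-17.000, -5.000], [40.000, 24.000]] (det J = -208.000).
Solving J·Δ = −F gives Δ = (-1.144, 0.490).

(-1.144, 0.490)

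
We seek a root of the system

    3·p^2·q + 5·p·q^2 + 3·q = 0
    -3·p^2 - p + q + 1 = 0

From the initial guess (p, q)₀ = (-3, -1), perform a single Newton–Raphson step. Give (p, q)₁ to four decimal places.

(-1.6008, -0.7864)

At (-3, -1): F = (-45.0000, -24.0000).
Jacobian J = [[6·p·q + 5·q^2, 3·p^2 + 10·p·q + 3], [-6·p - 1, 1]].
At the point, J = [[23.0000, 60.0000], [17.0000, 1.0000]] (det J = -997.0000).
Solving J·Δ = −F gives Δ = (1.3992, 0.2136).
Then the next iterate is (p, q)₁ = (-1.6008, -0.7864).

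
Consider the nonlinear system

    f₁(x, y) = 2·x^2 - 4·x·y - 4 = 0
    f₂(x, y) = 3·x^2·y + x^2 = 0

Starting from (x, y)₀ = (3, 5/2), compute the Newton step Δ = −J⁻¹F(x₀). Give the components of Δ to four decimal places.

(-0.7297, -1.4550)

At (3, 5/2): F = (-16.0000, 76.5000).
Jacobian J = [[4·x - 4·y, -4·x], [6·x·y + 2·x, 3·x^2]].
At the point, J = [[2.0000, -12.0000], [51.0000, 27.0000]] (det J = 666.0000).
Solving J·Δ = −F gives Δ = (-0.7297, -1.4550).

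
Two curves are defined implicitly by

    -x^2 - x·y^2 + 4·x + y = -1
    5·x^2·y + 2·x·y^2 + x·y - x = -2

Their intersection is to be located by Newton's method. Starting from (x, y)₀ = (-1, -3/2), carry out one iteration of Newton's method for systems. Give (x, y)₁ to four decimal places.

(-0.3357, -1.8794)

At (-1, -3/2): F = (-3.2500, -7.5000).
Jacobian J = [[-2·x - y^2 + 4, -2·x·y + 1], [10·x·y + 2·y^2 + y - 1, 5·x^2 + 4·x·y + x]].
At the point, J = [[3.7500, -2.0000], [17.0000, 10.0000]] (det J = 71.5000).
Solving J·Δ = −F gives Δ = (0.6643, -0.3794).
Then the next iterate is (x, y)₁ = (-0.3357, -1.8794).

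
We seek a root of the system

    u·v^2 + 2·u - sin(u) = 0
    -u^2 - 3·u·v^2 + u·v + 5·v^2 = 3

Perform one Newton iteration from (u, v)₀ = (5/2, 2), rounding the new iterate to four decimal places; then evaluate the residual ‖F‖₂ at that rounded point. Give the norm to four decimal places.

At (5/2, 2): F = (14.401528, -14.2500).
Jacobian J = [[v^2 - cos(u) + 2, 2·u·v], [-2·u - 3·v^2 + v, -6·u·v + u + 10·v]].
At the point, J = [[6.801144, 10.0000], [-15.0000, -7.5000]] (det J = 98.991423).
Solving J·Δ = −F gives Δ = (-0.3484, -1.2032).
Then the next iterate is (u, v)₁ = (2.1516, 0.7968).
Re-evaluating at (2.1516, 0.7968): F = (4.833208, -6.838626), so ‖F‖₂ = 8.3742.

8.3742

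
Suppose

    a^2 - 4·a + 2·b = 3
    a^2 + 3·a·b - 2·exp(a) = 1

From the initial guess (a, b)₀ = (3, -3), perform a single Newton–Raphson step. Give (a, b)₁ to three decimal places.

(2.901, 3.099)

At (3, -3): F = (-12.000, -59.17107).
Jacobian J = [[2·a - 4, 2], [2·a + 3·b - 2·exp(a), 3·a]].
At the point, J = [[2.000, 2.000], [-43.17107, 9.000]] (det J = 104.34215).
Solving J·Δ = −F gives Δ = (-0.099, 6.099).
Then the next iterate is (a, b)₁ = (2.901, 3.099).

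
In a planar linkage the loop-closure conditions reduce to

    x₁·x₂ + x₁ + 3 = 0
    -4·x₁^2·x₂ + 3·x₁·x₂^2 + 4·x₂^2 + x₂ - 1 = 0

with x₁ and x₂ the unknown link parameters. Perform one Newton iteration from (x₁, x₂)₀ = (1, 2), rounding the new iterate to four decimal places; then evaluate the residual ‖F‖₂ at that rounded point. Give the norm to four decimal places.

1.8051

At (1, 2): F = (6.0000, 21.0000).
Jacobian J = [[x₂ + 1, x₁], [-8·x₁·x₂ + 3·x₂^2, -4·x₁^2 + 6·x₁·x₂ + 8·x₂ + 1]].
At the point, J = [[3.0000, 1.0000], [-4.0000, 25.0000]] (det J = 79.0000).
Solving J·Δ = −F gives Δ = (-1.6329, -1.1013).
Then the next iterate is (x₁, x₂)₁ = (-0.6329, 0.8987).
Re-evaluating at (-0.6329, 0.8987): F = (1.798313, 0.155898), so ‖F‖₂ = 1.8051.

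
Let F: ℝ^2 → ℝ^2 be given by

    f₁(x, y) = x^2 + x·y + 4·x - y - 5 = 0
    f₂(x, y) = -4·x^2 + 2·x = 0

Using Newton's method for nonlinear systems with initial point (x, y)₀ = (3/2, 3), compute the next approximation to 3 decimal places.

(0.900, 5.500)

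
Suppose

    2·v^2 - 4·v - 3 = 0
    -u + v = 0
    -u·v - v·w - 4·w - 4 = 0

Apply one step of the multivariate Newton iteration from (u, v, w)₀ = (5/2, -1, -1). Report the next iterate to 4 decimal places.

(-0.6250, -0.6250, -1.7292)

At (5/2, -1, -1): F = (3.0000, -3.5000, 1.5000).
Jacobian J = [[0, 4·v - 4, 0], [-1, 1, 0], [-v, -u - w, -v - 4]].
At the point, J = [[0.0000, -8.0000, 0.0000], [-1.0000, 1.0000, 0.0000], [1.0000, -1.5000, -3.0000]] (det J = 24.0000).
Solving J·Δ = −F gives Δ = (-3.1250, 0.3750, -0.7292).
Then the next iterate is (u, v, w)₁ = (-0.6250, -0.6250, -1.7292).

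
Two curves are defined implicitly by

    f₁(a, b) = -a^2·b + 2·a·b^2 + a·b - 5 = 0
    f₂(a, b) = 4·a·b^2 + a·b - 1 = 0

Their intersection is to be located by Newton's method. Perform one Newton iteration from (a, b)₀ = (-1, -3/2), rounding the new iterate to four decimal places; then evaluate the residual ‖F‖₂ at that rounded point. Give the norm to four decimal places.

6.1510

At (-1, -3/2): F = (-6.5000, -8.5000).
Jacobian J = [[-2·a·b + 2·b^2 + b, -a^2 + 4·a·b + a], [4·b^2 + b, 8·a·b + a]].
At the point, J = [[0.0000, 4.0000], [7.5000, 11.0000]] (det J = -30.0000).
Solving J·Δ = −F gives Δ = (-1.2500, 1.6250).
Then the next iterate is (a, b)₁ = (-2.2500, 0.1250).
Re-evaluating at (-2.2500, 0.1250): F = (-5.984375, -1.421875), so ‖F‖₂ = 6.1510.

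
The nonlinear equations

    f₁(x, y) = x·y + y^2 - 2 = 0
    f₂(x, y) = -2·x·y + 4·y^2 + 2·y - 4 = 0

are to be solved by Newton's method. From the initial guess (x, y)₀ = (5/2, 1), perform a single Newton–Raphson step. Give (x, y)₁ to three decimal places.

(1.000, 1.000)

At (5/2, 1): F = (1.500, -3.000).
Jacobian J = [[y, x + 2·y], [-2·y, -2·x + 8·y + 2]].
At the point, J = [[1.000, 4.500], [-2.000, 5.000]] (det J = 14.000).
Solving J·Δ = −F gives Δ = (-1.500, 0.000).
Then the next iterate is (x, y)₁ = (1.000, 1.000).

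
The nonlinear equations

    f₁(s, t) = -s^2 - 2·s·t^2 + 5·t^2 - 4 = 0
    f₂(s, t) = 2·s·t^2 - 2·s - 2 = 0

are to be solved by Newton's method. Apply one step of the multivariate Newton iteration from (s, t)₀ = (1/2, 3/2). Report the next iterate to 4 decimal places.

(1.0000, 1.3333)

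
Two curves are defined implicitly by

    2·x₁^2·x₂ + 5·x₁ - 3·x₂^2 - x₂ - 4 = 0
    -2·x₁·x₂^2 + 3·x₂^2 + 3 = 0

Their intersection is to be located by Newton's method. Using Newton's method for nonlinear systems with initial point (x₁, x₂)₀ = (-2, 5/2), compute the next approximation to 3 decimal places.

At (-2, 5/2): F = (-15.250, 46.750).
Jacobian J = [[4·x₁·x₂ + 5, 2·x₁^2 - 6·x₂ - 1], [-2·x₂^2, -4·x₁·x₂ + 6·x₂]].
At the point, J = [[-15.000, -8.000], [-12.500, 35.000]] (det J = -625.000).
Solving J·Δ = −F gives Δ = (-0.256, -1.427).
Then the next iterate is (x₁, x₂)₁ = (-2.256, 1.073).

(-2.256, 1.073)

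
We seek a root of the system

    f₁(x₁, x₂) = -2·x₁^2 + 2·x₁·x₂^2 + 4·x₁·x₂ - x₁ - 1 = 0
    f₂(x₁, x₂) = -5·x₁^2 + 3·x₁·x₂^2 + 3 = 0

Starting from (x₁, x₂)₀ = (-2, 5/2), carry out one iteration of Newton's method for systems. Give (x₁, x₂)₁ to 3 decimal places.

(-2.170, 0.464)

At (-2, 5/2): F = (-52.000, -54.500).
Jacobian J = [[-4·x₁ + 2·x₂^2 + 4·x₂ - 1, 4·x₁·x₂ + 4·x₁], [-10·x₁ + 3·x₂^2, 6·x₁·x₂]].
At the point, J = [[29.500, -28.000], [38.750, -30.000]] (det J = 200.000).
Solving J·Δ = −F gives Δ = (-0.170, -2.036).
Then the next iterate is (x₁, x₂)₁ = (-2.170, 0.464).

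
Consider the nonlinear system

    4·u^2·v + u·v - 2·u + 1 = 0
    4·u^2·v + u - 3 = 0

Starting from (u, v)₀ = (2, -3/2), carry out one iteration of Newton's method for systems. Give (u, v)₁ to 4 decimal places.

At (2, -3/2): F = (-30.0000, -25.0000).
Jacobian J = [[8·u·v + v - 2, 4·u^2 + u], [8·u·v + 1, 4·u^2]].
At the point, J = [[-27.5000, 18.0000], [-23.0000, 16.0000]] (det J = -26.0000).
Solving J·Δ = −F gives Δ = (-1.1538, -0.0962).
Then the next iterate is (u, v)₁ = (0.8462, -1.5962).

(0.8462, -1.5962)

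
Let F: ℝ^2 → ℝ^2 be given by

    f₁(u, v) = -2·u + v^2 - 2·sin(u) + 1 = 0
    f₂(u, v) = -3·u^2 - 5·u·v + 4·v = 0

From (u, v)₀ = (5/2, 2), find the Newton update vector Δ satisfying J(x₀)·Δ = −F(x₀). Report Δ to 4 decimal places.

(-1.4817, 0.1519)

At (5/2, 2): F = (-1.196944, -35.7500).
Jacobian J = [[-2·cos(u) - 2, 2·v], [-6·u - 5·v, -5·u + 4]].
At the point, J = [[-0.397713, 4.0000], [-25.0000, -8.5000]] (det J = 103.380559).
Solving J·Δ = −F gives Δ = (-1.4817, 0.1519).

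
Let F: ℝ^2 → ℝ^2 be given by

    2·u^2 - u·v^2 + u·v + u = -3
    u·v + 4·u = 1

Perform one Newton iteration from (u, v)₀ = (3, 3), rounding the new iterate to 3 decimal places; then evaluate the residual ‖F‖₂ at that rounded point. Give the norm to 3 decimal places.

3.286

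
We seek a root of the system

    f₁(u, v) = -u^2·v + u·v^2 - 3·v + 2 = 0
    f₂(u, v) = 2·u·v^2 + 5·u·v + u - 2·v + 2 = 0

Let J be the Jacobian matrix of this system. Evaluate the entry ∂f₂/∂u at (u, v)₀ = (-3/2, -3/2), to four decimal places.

-2.0000

∂f₂/∂u = 2·v^2 + 5·v + 1.
At (-3/2, -3/2) this is -2.0000.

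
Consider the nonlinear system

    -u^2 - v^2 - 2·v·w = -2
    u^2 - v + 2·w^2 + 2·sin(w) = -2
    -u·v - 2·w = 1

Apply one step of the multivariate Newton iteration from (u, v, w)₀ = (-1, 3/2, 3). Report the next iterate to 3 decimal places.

At (-1, 3/2, 3): F = (-10.250, 19.78224, -5.500).
Jacobian J = [[-2·u, -2·v - 2·w, -2·v], [2·u, -1, 4·w + 2·cos(w)], [-v, -u, -2]].
At the point, J = [[2.000, -9.000, -3.000], [-2.000, -1.000, 10.02002], [-1.500, 1.000, -2.000]] (det J = 165.73017).
Solving J·Δ = −F gives Δ = (-1.082, -0.628, -2.253).
Then the next iterate is (u, v, w)₁ = (-2.082, 0.872, 0.747).

(-2.082, 0.872, 0.747)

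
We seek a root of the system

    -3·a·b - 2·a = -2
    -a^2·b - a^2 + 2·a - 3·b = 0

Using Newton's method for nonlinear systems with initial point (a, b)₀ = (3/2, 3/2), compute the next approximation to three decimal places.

(0.580, 1.107)

At (3/2, 3/2): F = (-7.750, -7.125).
Jacobian J = [[-3·b - 2, -3·a], [-2·a·b - 2·a + 2, -a^2 - 3]].
At the point, J = [[-6.500, -4.500], [-5.500, -5.250]] (det J = 9.375).
Solving J·Δ = −F gives Δ = (-0.920, -0.393).
Then the next iterate is (a, b)₁ = (0.580, 1.107).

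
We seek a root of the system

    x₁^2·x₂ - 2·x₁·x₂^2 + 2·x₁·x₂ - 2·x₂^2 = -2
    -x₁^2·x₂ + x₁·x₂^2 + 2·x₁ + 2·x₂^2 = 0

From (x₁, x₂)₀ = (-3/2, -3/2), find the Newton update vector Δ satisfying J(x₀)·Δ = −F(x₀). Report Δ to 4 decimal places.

At (-3/2, -3/2): F = (5.3750, 1.5000).
Jacobian J = [[2·x₁·x₂ - 2·x₂^2 + 2·x₂, x₁^2 - 4·x₁·x₂ + 2·x₁ - 4·x₂], [-2·x₁·x₂ + x₂^2 + 2, -x₁^2 + 2·x₁·x₂ + 4·x₂]].
At the point, J = [[-3.0000, -3.7500], [-0.2500, -3.7500]] (det J = 10.3125).
Solving J·Δ = −F gives Δ = (1.4091, 0.3061).

(1.4091, 0.3061)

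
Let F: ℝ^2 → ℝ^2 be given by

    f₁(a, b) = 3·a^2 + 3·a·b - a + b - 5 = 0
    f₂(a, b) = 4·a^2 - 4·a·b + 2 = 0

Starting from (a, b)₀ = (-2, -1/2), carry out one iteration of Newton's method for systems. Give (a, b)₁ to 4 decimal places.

At (-2, -1/2): F = (11.5000, 14.0000).
Jacobian J = [[6·a + 3·b - 1, 3·a + 1], [8·a - 4·b, -4·a]].
At the point, J = [[-14.5000, -5.0000], [-14.0000, 8.0000]] (det J = -186.0000).
Solving J·Δ = −F gives Δ = (0.8710, -0.2258).
Then the next iterate is (a, b)₁ = (-1.1290, -0.7258).

(-1.1290, -0.7258)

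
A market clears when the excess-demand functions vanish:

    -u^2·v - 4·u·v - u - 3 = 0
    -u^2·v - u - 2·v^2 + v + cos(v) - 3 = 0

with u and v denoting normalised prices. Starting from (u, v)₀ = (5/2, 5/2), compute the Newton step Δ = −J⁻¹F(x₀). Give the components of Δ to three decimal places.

(-1.386, -0.833)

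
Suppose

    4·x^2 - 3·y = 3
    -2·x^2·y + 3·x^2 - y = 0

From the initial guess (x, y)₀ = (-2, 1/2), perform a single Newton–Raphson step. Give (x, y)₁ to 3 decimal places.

(-1.325, 0.733)

At (-2, 1/2): F = (11.500, 7.500).
Jacobian J = [[8·x, -3], [-4·x·y + 6·x, -2·x^2 - 1]].
At the point, J = [[-16.000, -3.000], [-8.000, -9.000]] (det J = 120.000).
Solving J·Δ = −F gives Δ = (0.675, 0.233).
Then the next iterate is (x, y)₁ = (-1.325, 0.733).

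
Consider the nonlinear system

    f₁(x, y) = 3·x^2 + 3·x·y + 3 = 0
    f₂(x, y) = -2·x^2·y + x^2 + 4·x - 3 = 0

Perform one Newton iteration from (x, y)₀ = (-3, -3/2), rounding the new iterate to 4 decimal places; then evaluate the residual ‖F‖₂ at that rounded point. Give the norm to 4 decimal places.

At (-3, -3/2): F = (43.5000, 21.0000).
Jacobian J = [[6·x + 3·y, 3·x], [-4·x·y + 2·x + 4, -2·x^2]].
At the point, J = [[-22.5000, -9.0000], [-20.0000, -18.0000]] (det J = 225.0000).
Solving J·Δ = −F gives Δ = (2.6400, -1.7667).
Then the next iterate is (x, y)₁ = (-0.3600, -3.2667).
Re-evaluating at (-0.3600, -3.2667): F = (6.916836, -3.463671), so ‖F‖₂ = 7.7356.

7.7356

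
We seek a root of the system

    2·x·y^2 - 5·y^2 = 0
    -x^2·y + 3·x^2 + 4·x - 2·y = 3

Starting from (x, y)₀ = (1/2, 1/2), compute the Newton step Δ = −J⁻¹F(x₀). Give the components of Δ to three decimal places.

(0.131, -0.234)

At (1/2, 1/2): F = (-1.000, -1.375).
Jacobian J = [[2·y^2, 4·x·y - 10·y], [-2·x·y + 6·x + 4, -x^2 - 2]].
At the point, J = [[0.500, -4.000], [6.500, -2.250]] (det J = 24.875).
Solving J·Δ = −F gives Δ = (0.131, -0.234).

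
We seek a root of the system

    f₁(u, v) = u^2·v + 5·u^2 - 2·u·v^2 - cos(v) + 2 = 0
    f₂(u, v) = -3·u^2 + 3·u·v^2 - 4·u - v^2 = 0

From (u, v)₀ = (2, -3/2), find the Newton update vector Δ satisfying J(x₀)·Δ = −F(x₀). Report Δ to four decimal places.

(7.3341, -5.1060)

At (2, -3/2): F = (6.929263, -8.7500).
Jacobian J = [[2·u·v + 10·u - 2·v^2, u^2 - 4·u·v + sin(v)], [-6·u + 3·v^2 - 4, 6·u·v - 2·v]].
At the point, J = [[9.5000, 15.002505], [-9.2500, -15.0000]] (det J = -3.726829).
Solving J·Δ = −F gives Δ = (7.3341, -5.1060).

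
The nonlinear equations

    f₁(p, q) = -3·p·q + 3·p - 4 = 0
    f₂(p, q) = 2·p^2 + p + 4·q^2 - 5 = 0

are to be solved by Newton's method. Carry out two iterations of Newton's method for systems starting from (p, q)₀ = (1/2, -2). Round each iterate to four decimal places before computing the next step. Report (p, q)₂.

(0.6645, -0.9690)

At (1/2, -2): F = (0.5000, 12.0000).
Jacobian J = [[-3·q + 3, -3·p], [4·p + 1, 8·q]].
At the point, J = [[9.0000, -1.5000], [3.0000, -16.0000]] (det J = -139.5000).
Solving J·Δ = −F gives Δ = (0.0717, 0.7634).
Then the next iterate is (p, q)₁ = (0.5717, -1.2366).
Round to (0.5717, -1.2366) and repeat: F = (-0.164007, 2.342100), J = [[6.7098, -1.7151], [3.2868, -9.8928]].
Δ = (0.0928, 0.2676), so (p, q)₂ = (0.6645, -0.9690).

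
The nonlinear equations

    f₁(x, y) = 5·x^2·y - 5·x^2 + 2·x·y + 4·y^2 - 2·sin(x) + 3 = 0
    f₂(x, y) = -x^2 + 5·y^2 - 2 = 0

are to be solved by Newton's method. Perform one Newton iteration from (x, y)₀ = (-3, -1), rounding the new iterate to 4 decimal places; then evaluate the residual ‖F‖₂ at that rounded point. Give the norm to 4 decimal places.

At (-3, -1): F = (-76.717760, -6.0000).
Jacobian J = [[10·x·y - 10·x + 2·y - 2·cos(x), 5·x^2 + 2·x + 8·y], [-2·x, 10·y]].
At the point, J = [[59.979985, 31.0000], [6.0000, -10.0000]] (det J = -785.799850).
Solving J·Δ = −F gives Δ = (1.2130, 0.1278).
Then the next iterate is (x, y)₁ = (-1.7870, -0.8722).
Re-evaluating at (-1.7870, -0.8722): F = (-18.779515, -1.389705), so ‖F‖₂ = 18.8309.

18.8309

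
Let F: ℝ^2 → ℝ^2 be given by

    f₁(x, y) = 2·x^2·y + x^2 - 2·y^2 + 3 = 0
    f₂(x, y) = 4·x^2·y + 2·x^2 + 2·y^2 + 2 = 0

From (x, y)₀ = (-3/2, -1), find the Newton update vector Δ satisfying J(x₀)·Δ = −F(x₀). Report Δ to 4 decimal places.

(-0.0556, 0.1667)

At (-3/2, -1): F = (-1.2500, -0.5000).
Jacobian J = [[4·x·y + 2·x, 2·x^2 - 4·y], [8·x·y + 4·x, 4·x^2 + 4·y]].
At the point, J = [[3.0000, 8.5000], [6.0000, 5.0000]] (det J = -36.0000).
Solving J·Δ = −F gives Δ = (-0.0556, 0.1667).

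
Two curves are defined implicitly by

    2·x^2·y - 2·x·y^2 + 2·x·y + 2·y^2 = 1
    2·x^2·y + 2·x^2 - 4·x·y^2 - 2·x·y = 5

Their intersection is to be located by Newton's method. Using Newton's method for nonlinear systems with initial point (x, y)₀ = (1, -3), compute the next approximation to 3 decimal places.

(0.781, -1.722)

At (1, -3): F = (-13.000, -39.000).
Jacobian J = [[4·x·y - 2·y^2 + 2·y, 2·x^2 - 4·x·y + 2·x + 4·y], [4·x·y + 4·x - 4·y^2 - 2·y, 2·x^2 - 8·x·y - 2·x]].
At the point, J = [[-36.000, 4.000], [-38.000, 24.000]] (det J = -712.000).
Solving J·Δ = −F gives Δ = (-0.219, 1.278).
Then the next iterate is (x, y)₁ = (0.781, -1.722).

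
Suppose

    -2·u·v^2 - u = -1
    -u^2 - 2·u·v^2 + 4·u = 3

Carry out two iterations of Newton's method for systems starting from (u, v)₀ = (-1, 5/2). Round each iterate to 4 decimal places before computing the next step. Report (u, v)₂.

(0.9212, -0.2069)

At (-1, 5/2): F = (14.5000, 4.5000).
Jacobian J = [[-2·v^2 - 1, -4·u·v], [-2·u - 2·v^2 + 4, -4·u·v]].
At the point, J = [[-13.5000, 10.0000], [-6.5000, 10.0000]] (det J = -70.0000).
Solving J·Δ = −F gives Δ = (1.4286, 0.4786).
Then the next iterate is (u, v)₁ = (0.4286, 2.9786).
Round to (0.4286, 2.9786) and repeat: F = (-7.033728, -9.074426), J = [[-18.744116, -5.106512], [-14.601316, -5.106512]].
Δ = (0.4926, -3.1855), so (u, v)₂ = (0.9212, -0.2069).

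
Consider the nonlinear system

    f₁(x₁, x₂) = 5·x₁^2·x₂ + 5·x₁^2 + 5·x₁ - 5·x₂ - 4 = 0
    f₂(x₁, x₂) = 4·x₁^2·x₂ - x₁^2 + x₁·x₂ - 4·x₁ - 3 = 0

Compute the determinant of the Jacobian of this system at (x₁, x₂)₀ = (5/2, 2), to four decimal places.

1333.7500

J = [[10·x₁·x₂ + 10·x₁ + 5, 5·x₁^2 - 5], [8·x₁·x₂ - 2·x₁ + x₂ - 4, 4·x₁^2 + x₁]].
At the point, J = [[80.0000, 26.2500], [33.0000, 27.5000]].
det J = 1333.7500.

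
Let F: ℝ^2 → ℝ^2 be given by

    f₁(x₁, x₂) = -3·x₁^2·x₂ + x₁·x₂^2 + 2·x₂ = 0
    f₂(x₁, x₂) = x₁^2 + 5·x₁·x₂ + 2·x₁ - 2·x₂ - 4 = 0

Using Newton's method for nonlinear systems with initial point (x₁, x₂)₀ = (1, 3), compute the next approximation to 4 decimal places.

(0.8197, 1.4754)

At (1, 3): F = (6.0000, 8.0000).
Jacobian J = [[-6·x₁·x₂ + x₂^2, -3·x₁^2 + 2·x₁·x₂ + 2], [2·x₁ + 5·x₂ + 2, 5·x₁ - 2]].
At the point, J = [[-9.0000, 5.0000], [19.0000, 3.0000]] (det J = -122.0000).
Solving J·Δ = −F gives Δ = (-0.1803, -1.5246).
Then the next iterate is (x₁, x₂)₁ = (0.8197, 1.4754).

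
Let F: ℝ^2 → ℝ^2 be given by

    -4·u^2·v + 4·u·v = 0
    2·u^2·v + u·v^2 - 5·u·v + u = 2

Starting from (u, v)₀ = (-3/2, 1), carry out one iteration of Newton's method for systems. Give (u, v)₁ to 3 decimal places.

(1.833, 3.556)

At (-3/2, 1): F = (-15.000, 7.000).
Jacobian J = [[-8·u·v + 4·v, -4·u^2 + 4·u], [4·u·v + v^2 - 5·v + 1, 2·u^2 + 2·u·v - 5·u]].
At the point, J = [[16.000, -15.000], [-9.000, 9.000]] (det J = 9.000).
Solving J·Δ = −F gives Δ = (3.333, 2.556).
Then the next iterate is (u, v)₁ = (1.833, 3.556).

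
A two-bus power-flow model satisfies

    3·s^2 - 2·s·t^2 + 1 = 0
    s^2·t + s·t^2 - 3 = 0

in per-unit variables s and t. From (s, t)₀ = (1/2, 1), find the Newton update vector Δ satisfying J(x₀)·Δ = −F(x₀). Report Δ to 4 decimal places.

At (1/2, 1): F = (0.7500, -2.2500).
Jacobian J = [[6·s - 2·t^2, -4·s·t], [2·s·t + t^2, s^2 + 2·s·t]].
At the point, J = [[1.0000, -2.0000], [2.0000, 1.2500]] (det J = 5.2500).
Solving J·Δ = −F gives Δ = (0.6786, 0.7143).

(0.6786, 0.7143)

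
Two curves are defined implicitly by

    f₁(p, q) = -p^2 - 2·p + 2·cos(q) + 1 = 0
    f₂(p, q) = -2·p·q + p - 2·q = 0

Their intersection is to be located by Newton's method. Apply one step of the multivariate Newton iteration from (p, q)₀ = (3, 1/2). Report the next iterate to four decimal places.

At (3, 1/2): F = (-12.244835, -1.0000).
Jacobian J = [[-2·p - 2, -2·sin(q)], [-2·q + 1, -2·p - 2]].
At the point, J = [[-8.0000, -0.958851], [0.0000, -8.0000]] (det J = 64.0000).
Solving J·Δ = −F gives Δ = (-1.5156, -0.1250).
Then the next iterate is (p, q)₁ = (1.4844, 0.3750).

(1.4844, 0.3750)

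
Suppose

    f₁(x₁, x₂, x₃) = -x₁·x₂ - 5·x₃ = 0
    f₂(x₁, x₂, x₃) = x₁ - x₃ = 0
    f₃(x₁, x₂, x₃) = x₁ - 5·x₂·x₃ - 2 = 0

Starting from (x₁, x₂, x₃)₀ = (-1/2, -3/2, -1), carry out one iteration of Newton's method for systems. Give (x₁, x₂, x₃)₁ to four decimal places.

At (-1/2, -3/2, -1): F = (4.2500, 0.5000, -10.0000).
Jacobian J = [[-x₂, -x₁, -5], [1, 0, -1], [1, -5·x₃, -5·x₂]].
At the point, J = [[1.5000, 0.5000, -5.0000], [1.0000, 0.0000, -1.0000], [1.0000, 5.0000, 7.5000]] (det J = -21.7500).
Solving J·Δ = −F gives Δ = (0.5460, 0.3218, 1.0460).
Then the next iterate is (x₁, x₂, x₃)₁ = (0.0460, -1.1782, 0.0460).

(0.0460, -1.1782, 0.0460)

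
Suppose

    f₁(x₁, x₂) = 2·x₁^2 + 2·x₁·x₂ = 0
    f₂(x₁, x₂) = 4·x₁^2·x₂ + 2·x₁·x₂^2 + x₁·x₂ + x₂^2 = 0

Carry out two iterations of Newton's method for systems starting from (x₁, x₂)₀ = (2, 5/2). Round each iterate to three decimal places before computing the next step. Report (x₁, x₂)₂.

(0.200, 1.902)

At (2, 5/2): F = (18.000, 76.250).
Jacobian J = [[4·x₁ + 2·x₂, 2·x₁], [8·x₁·x₂ + 2·x₂^2 + x₂, 4·x₁^2 + 4·x₁·x₂ + x₁ + 2·x₂]].
At the point, J = [[13.000, 4.000], [55.000, 43.000]] (det J = 339.000).
Solving J·Δ = −F gives Δ = (-1.383, -0.004).
Then the next iterate is (x₁, x₂)₁ = (0.617, 2.496).
Round to (0.617, 2.496) and repeat: F = (3.84144, 19.25869), J = [[7.460, 1.234], [27.27629, 13.29188]].
Δ = (-0.417, -0.594), so (x₁, x₂)₂ = (0.200, 1.902).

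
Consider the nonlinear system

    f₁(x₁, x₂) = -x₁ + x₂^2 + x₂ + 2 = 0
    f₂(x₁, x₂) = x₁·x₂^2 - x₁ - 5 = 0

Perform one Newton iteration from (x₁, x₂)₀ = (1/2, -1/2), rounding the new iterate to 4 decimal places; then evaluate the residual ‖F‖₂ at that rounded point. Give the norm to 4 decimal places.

335.0555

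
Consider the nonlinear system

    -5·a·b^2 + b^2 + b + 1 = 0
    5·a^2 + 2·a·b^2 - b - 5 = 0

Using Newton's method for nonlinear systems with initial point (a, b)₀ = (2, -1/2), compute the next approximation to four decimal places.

(1.2138, -0.4233)

At (2, -1/2): F = (-1.7500, 16.5000).
Jacobian J = [[-5·b^2, -10·a·b + 2·b + 1], [10·a + 2·b^2, 4·a·b - 1]].
At the point, J = [[-1.2500, 10.0000], [20.5000, -5.0000]] (det J = -198.7500).
Solving J·Δ = −F gives Δ = (-0.7862, 0.0767).
Then the next iterate is (a, b)₁ = (1.2138, -0.4233).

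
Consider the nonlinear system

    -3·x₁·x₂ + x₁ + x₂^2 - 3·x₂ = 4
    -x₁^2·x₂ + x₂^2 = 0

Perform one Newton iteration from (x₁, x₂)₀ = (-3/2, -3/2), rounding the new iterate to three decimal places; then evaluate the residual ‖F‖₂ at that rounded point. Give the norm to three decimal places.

2.096

At (-3/2, -3/2): F = (-5.500, 5.625).
Jacobian J = [[-3·x₂ + 1, -3·x₁ + 2·x₂ - 3], [-2·x₁·x₂, -x₁^2 + 2·x₂]].
At the point, J = [[5.500, -1.500], [-4.500, -5.250]] (det J = -35.625).
Solving J·Δ = −F gives Δ = (1.047, 0.174).
Then the next iterate is (x₁, x₂)₁ = (-0.453, -1.326).
Re-evaluating at (-0.453, -1.326): F = (-0.51876, 2.03038), so ‖F‖₂ = 2.096.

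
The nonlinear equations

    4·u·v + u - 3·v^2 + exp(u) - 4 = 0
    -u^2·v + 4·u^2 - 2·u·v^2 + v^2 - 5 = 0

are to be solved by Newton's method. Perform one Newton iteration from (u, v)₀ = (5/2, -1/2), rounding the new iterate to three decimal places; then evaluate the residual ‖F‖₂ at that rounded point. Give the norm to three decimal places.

4.971

At (5/2, -1/2): F = (4.93249, 22.125).
Jacobian J = [[4·v + exp(u) + 1, 4·u - 6·v], [-2·u·v + 8·u - 2·v^2, -u^2 - 4·u·v + 2·v]].
At the point, J = [[11.18249, 13.000], [22.000, -2.250]] (det J = -311.16061).
Solving J·Δ = −F gives Δ = (-0.960, 0.446).
Then the next iterate is (u, v)₁ = (1.540, -0.054).
Re-evaluating at (1.540, -0.054): F = (1.86320, 4.60840), so ‖F‖₂ = 4.971.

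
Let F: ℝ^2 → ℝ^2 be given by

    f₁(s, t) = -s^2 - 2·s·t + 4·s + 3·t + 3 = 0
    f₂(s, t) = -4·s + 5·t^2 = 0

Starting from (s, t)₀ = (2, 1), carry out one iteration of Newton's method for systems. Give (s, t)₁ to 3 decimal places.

At (2, 1): F = (6.000, -3.000).
Jacobian J = [[-2·s - 2·t + 4, -2·s + 3], [-4, 10·t]].
At the point, J = [[-2.000, -1.000], [-4.000, 10.000]] (det J = -24.000).
Solving J·Δ = −F gives Δ = (2.375, 1.250).
Then the next iterate is (s, t)₁ = (4.375, 2.250).

(4.375, 2.250)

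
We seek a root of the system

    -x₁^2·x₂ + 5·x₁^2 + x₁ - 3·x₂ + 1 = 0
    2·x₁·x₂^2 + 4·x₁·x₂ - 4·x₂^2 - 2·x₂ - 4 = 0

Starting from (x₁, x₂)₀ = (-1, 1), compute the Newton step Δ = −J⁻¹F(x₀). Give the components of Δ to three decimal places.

At (-1, 1): F = (1.000, -16.000).
Jacobian J = [[-2·x₁·x₂ + 10·x₁ + 1, -x₁^2 - 3], [2·x₂^2 + 4·x₂, 4·x₁·x₂ + 4·x₁ - 8·x₂ - 2]].
At the point, J = [[-7.000, -4.000], [6.000, -18.000]] (det J = 150.000).
Solving J·Δ = −F gives Δ = (0.547, -0.707).

(0.547, -0.707)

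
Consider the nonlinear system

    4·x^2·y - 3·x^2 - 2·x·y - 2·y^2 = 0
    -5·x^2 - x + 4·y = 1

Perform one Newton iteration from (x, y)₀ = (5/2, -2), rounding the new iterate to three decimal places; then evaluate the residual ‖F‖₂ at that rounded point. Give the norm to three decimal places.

25.198

At (5/2, -2): F = (-66.750, -42.750).
Jacobian J = [[8·x·y - 6·x - 2·y, 4·x^2 - 2·x - 4·y], [-10·x - 1, 4]].
At the point, J = [[-51.000, 28.000], [-26.000, 4.000]] (det J = 524.000).
Solving J·Δ = −F gives Δ = (-1.775, -0.849).
Then the next iterate is (x, y)₁ = (0.725, -2.849).
Re-evaluating at (0.725, -2.849): F = (-19.66945, -15.74913), so ‖F‖₂ = 25.198.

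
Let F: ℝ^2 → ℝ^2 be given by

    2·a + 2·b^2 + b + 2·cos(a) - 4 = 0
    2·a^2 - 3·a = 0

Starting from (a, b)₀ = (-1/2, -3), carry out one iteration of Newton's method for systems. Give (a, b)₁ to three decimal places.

(-0.100, -1.824)

At (-1/2, -3): F = (11.75517, 2.000).
Jacobian J = [[-2·sin(a) + 2, 4·b + 1], [4·a - 3, 0]].
At the point, J = [[2.95885, -11.000], [-5.000, 0.000]] (det J = -55.000).
Solving J·Δ = −F gives Δ = (0.400, 1.176).
Then the next iterate is (a, b)₁ = (-0.100, -1.824).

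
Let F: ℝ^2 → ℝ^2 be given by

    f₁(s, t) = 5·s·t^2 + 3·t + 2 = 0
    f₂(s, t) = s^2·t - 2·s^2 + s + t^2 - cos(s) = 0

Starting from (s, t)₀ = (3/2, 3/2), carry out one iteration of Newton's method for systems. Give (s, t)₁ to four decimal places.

(0.2583, 1.1311)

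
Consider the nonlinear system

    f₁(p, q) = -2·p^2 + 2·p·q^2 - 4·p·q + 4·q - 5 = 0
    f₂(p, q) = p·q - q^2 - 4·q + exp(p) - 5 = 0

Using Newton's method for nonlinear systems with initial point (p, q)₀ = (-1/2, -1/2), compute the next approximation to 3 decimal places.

(2.372, -1.096)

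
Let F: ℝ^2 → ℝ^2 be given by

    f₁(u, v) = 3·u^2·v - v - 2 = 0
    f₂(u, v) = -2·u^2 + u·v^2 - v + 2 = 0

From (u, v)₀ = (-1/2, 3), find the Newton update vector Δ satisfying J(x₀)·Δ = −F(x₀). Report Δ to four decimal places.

At (-1/2, 3): F = (-2.7500, -6.0000).
Jacobian J = [[6·u·v, 3·u^2 - 1], [-4·u + v^2, 2·u·v - 1]].
At the point, J = [[-9.0000, -0.2500], [11.0000, -4.0000]] (det J = 38.7500).
Solving J·Δ = −F gives Δ = (-0.2452, -2.1742).

(-0.2452, -2.1742)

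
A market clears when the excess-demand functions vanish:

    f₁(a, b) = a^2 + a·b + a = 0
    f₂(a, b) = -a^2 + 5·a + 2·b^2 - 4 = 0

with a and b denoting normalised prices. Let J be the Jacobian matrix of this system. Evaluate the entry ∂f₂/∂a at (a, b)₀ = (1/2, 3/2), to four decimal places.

∂f₂/∂a = -2·a + 5.
At (1/2, 3/2) this is 4.0000.

4.0000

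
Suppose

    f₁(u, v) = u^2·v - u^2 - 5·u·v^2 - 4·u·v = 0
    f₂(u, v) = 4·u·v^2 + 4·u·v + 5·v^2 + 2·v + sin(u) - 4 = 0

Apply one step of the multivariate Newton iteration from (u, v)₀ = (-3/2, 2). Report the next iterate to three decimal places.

(-1.060, 1.200)

At (-3/2, 2): F = (44.250, -16.99749).
Jacobian J = [[2·u·v - 2·u - 5·v^2 - 4·v, u^2 - 10·u·v - 4·u], [4·v^2 + 4·v + cos(u), 8·u·v + 4·u + 10·v + 2]].
At the point, J = [[-31.000, 38.250], [24.07074, -8.000]] (det J = -672.70570).
Solving J·Δ = −F gives Δ = (0.440, -0.800).
Then the next iterate is (u, v)₁ = (-1.060, 1.200).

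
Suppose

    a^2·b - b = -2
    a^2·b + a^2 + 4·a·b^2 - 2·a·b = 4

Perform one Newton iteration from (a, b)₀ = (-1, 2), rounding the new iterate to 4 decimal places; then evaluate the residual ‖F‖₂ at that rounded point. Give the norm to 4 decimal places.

5.3507

At (-1, 2): F = (2.0000, -13.0000).
Jacobian J = [[2·a·b, a^2 - 1], [2·a·b + 2·a + 4·b^2 - 2·b, a^2 + 8·a·b - 2·a]].
At the point, J = [[-4.0000, 0.0000], [6.0000, -13.0000]] (det J = 52.0000).
Solving J·Δ = −F gives Δ = (0.5000, -0.7692).
Then the next iterate is (a, b)₁ = (-0.5000, 1.2308).
Re-evaluating at (-0.5000, 1.2308): F = (1.0769, -5.241237), so ‖F‖₂ = 5.3507.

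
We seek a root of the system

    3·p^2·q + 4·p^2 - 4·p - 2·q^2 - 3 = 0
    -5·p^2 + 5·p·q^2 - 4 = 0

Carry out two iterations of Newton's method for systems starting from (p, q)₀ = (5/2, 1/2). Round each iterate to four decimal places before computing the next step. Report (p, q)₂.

(1.1263, 1.3675)

At (5/2, 1/2): F = (20.8750, -32.1250).
Jacobian J = [[6·p·q + 8·p - 4, 3·p^2 - 4·q], [-10·p + 5·q^2, 10·p·q]].
At the point, J = [[23.5000, 16.7500], [-23.7500, 12.5000]] (det J = 691.5625).
Solving J·Δ = −F gives Δ = (-1.1554, 0.3747).
Then the next iterate is (p, q)₁ = (1.3446, 0.8747).
Round to (1.3446, 0.8747) and repeat: F = (2.067436, -7.895978), J = [[13.813530, 1.925047], [-9.620500, 11.761216]].
Δ = (-0.2183, 0.4928), so (p, q)₂ = (1.1263, 1.3675).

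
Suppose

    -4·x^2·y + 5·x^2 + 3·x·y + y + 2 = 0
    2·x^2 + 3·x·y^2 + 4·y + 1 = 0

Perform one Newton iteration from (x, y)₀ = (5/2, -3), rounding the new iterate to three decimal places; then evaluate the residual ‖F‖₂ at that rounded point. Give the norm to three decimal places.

31.033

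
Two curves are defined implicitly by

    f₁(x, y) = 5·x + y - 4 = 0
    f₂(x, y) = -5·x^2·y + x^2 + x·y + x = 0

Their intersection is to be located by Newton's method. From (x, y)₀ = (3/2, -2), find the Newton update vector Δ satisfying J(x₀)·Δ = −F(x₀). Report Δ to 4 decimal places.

At (3/2, -2): F = (1.5000, 23.2500).
Jacobian J = [[5, 1], [-10·x·y + 2·x + y + 1, -5·x^2 + x]].
At the point, J = [[5.0000, 1.0000], [32.0000, -9.7500]] (det J = -80.7500).
Solving J·Δ = −F gives Δ = (-0.4690, 0.8452).

(-0.4690, 0.8452)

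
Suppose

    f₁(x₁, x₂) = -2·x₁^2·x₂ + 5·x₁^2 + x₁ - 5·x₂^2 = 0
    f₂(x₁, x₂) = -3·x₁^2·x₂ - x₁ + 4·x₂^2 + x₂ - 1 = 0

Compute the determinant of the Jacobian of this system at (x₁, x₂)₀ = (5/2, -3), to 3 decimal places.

-3108.000

J = [[-4·x₁·x₂ + 10·x₁ + 1, -2·x₁^2 - 10·x₂], [-6·x₁·x₂ - 1, -3·x₁^2 + 8·x₂ + 1]].
At the point, J = [[56.000, 17.500], [44.000, -41.750]].
det J = -3108.000.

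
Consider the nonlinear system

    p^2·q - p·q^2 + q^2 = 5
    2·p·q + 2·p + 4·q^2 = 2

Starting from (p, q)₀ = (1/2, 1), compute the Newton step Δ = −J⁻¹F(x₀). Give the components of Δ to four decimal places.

At (1/2, 1): F = (-4.2500, 4.0000).
Jacobian J = [[2·p·q - q^2, p^2 - 2·p·q + 2·q], [2·q + 2, 2·p + 8·q]].
At the point, J = [[0.0000, 1.2500], [4.0000, 9.0000]] (det J = -5.0000).
Solving J·Δ = −F gives Δ = (-8.6500, 3.4000).

(-8.6500, 3.4000)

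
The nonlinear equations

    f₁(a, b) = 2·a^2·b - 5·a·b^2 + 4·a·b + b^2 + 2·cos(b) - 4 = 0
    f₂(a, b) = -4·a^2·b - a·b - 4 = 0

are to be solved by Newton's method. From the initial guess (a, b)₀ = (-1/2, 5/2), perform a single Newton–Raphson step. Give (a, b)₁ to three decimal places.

(0.230, 2.948)

At (-1/2, 5/2): F = (12.52271, -5.250).
Jacobian J = [[4·a·b - 5·b^2 + 4·b, 2·a^2 - 10·a·b + 4·a + 2·b - 2·sin(b)], [-8·a·b - b, -4·a^2 - a]].
At the point, J = [[-26.250, 14.80306], [7.500, -0.500]] (det J = -97.89792).
Solving J·Δ = −F gives Δ = (0.730, 0.448).
Then the next iterate is (a, b)₁ = (0.230, 2.948).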